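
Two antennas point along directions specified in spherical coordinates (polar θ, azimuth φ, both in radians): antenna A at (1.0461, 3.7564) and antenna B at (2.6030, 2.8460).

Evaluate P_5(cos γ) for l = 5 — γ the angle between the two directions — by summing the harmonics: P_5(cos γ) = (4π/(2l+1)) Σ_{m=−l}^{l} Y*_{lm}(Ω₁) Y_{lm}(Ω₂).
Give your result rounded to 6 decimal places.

Term-by-term m-sum for l=5 (normalisation 4π/11 = 1.142397):
  term(m=-5) = (-0.000593, -0.003666)   from Y*(Ω₁)=(0.224867, -0.015214), Y(Ω₂)=(-0.001528, -0.016408)
  term(m=-4) = (0.031573, 0.017249)   from Y*(Ω₁)=(-0.320159, 0.260154), Y(Ω₂)=(-0.033030, -0.080715)
  term(m=-3) = (-0.068053, 0.029610)   from Y*(Ω₁)=(0.076273, -0.271756), Y(Ω₂)=(-0.166152, -0.203785)
  term(m=-2) = (-0.018020, 0.070571)   from Y*(Ω₁)=(-0.052589, -0.148111), Y(Ω₂)=(-0.384766, -0.258283)
  term(m=-1) = (-0.069421, -0.089375)   from Y*(Ω₁)=(0.269644, 0.190395), Y(Ω₂)=(-0.327975, -0.099873)
  term(m=+0) = (0.019549, 0.000000)   from Y*(Ω₁)=(0.082076, -0.000000), Y(Ω₂)=(0.238188, 0.000000)
  term(m=+1) = (-0.069421, 0.089375)   from Y*(Ω₁)=(-0.269644, 0.190395), Y(Ω₂)=(0.327975, -0.099873)
  term(m=+2) = (-0.018020, -0.070571)   from Y*(Ω₁)=(-0.052589, 0.148111), Y(Ω₂)=(-0.384766, 0.258283)
  term(m=+3) = (-0.068053, -0.029610)   from Y*(Ω₁)=(-0.076273, -0.271756), Y(Ω₂)=(0.166152, -0.203785)
  term(m=+4) = (0.031573, -0.017249)   from Y*(Ω₁)=(-0.320159, -0.260154), Y(Ω₂)=(-0.033030, 0.080715)
  term(m=+5) = (-0.000593, 0.003666)   from Y*(Ω₁)=(-0.224867, -0.015214), Y(Ω₂)=(0.001528, -0.016408)
Accumulated sum (-0.229478, -0.000000); after 4π/(2l+1) scaling, (-0.262155, -0.000000) ⇒ P_5 = -0.262155

-0.262155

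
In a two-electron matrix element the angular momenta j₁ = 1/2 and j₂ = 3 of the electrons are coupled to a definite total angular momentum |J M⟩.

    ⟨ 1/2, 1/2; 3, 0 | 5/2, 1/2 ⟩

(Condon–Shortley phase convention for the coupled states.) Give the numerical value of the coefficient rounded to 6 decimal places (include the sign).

triangle: 1!*0!*5!/7! = 120/5040
(j±m)!: 1!*0!*3!*3!*3!*2! = 432
prefactor² = (2J+1)*Δ*N² = 432/7
  k=0: +1/(0!*1!*0!*3!*0!*2!) = 1/12
Σ = 1/12  ⇒  CG² = 432/7*(1/12)² = 3/7
CG = +√(3/7) = +0.654654

+0.654654  (= +√(3/7))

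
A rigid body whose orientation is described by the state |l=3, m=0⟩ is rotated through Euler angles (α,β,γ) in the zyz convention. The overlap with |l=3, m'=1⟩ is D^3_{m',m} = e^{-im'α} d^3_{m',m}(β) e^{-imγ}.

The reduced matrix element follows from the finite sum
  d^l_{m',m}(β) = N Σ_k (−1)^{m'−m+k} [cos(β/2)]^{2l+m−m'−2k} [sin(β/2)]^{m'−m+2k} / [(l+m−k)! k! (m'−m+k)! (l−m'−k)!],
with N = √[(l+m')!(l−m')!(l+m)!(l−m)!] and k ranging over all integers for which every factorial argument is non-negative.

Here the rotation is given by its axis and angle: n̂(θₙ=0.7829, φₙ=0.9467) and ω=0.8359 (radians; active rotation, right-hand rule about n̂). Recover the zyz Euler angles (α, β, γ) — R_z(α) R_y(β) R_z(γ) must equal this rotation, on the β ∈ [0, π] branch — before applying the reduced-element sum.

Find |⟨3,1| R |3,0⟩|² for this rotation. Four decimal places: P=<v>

P=0.3513

Axis–angle → zyz. n̂ = (sinθₙcosφₙ, sinθₙsinφₙ, cosθₙ) = (+0.412174, +0.572376, +0.708871), ω = 0.8359.
R = I cosω + sinω [n̂]ₓ + (1−cosω) n̂n̂ᵀ gives
  R = [+0.726486, -0.448179, +0.520916; +0.603644, +0.778456, -0.172105; -0.328376, +0.439480, +0.836078]
β = atan2(√(R₁₃²+R₂₃²), R₃₃) = 0.580701; α = atan2(R₂₃, R₁₃) mod 2π = 5.964087; γ = atan2(R₃₂, −R₃₁) mod 2π = 0.929094
Split into d^3_{1,0}(β=0.5807) × two z-phases.
c=cos(0.580701/2)=0.958144, s=sin(0.580701/2)=0.286288; N=√[24·2·6·6]=41.569219
Admissible k: 0..2 (factorial args all ≥0)
  k=0: (−1)^1·41.5692/(12)·0.9581^5·0.2863^1 = -0.800842
  k=1: (−1)^2·41.5692/(4)·0.9581^3·0.2863^3 = +0.214493
  k=2: (−1)^3·41.5692/(12)·0.9581^1·0.2863^5 = -0.006383
d^3_{1,0}(0.5807) = -0.800842 +0.214493 -0.006383 = -0.592732
|D^3_{1,0}|² = |d^3_{1,0}(β)|² = (-0.592732)² = 0.351331 (the z-rotation phases have unit modulus)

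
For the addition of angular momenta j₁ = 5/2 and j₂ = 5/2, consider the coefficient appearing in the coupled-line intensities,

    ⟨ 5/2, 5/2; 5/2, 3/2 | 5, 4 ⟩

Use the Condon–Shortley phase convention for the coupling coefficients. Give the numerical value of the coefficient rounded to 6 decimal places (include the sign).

+0.707107

triangle: 0!*5!*5!/11! = 14400/39916800
(j±m)!: 5!*0!*4!*1!*9!*1! = 1045094400
prefactor² = (2J+1)*Δ*N² = 4147200
  k=0: +1/(0!*0!*0!*4!*5!*1!) = 1/2880
Σ = 1/2880  ⇒  CG² = 4147200*(1/2880)² = 1/2
CG = +√(1/2) = +0.707107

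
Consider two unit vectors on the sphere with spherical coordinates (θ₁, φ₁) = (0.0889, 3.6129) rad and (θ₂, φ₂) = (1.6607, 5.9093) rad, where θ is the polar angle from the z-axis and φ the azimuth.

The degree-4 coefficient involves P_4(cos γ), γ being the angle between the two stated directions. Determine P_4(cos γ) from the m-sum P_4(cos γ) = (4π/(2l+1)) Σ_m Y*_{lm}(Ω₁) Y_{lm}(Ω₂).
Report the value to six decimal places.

Summing Y*_{l m}(θ₁,φ₁)·Y_{l m}(θ₂,φ₂) over m ∈ [−4, 4]; prefactor 4π/(2·4+1) = 1.396263:
  [-4]  conj(Y_{4,-4})(Ω₁) = -0.00001 + 0.00003j ; Y_{4,-4}(Ω₂) = 0.03274 + 0.43419j ; Δ = -0.00001 - 0.00000j
  [-3]  conj(Y_{4,-3})(Ω₁) = -0.00014 - 0.00086j ; Y_{4,-3}(Ω₂) = -0.04820 - 0.10001j ; Δ = -0.00008 + 0.00006j
  [-2]  conj(Y_{4,-2})(Ω₁) = 0.00921 + 0.01268j ; Y_{4,-2}(Ω₂) = -0.22957 - 0.21291j ; Δ = 0.00059 - 0.00487j
  [-1]  conj(Y_{4,-1})(Ω₁) = -0.14704 - 0.07494j ; Y_{4,-1}(Ω₂) = 0.11592 + 0.04548j ; Δ = -0.01364 - 0.01537j
  [+0]  conj(Y_{4,0})(Ω₁) = 0.81316 + 0.00000j ; Y_{4,0}(Ω₂) = 0.29202 + 0.00000j ; Δ = 0.23746 + 0.00000j
  [+1]  conj(Y_{4,1})(Ω₁) = 0.14704 - 0.07494j ; Y_{4,1}(Ω₂) = -0.11592 + 0.04548j ; Δ = -0.01364 + 0.01537j
  [+2]  conj(Y_{4,2})(Ω₁) = 0.00921 - 0.01268j ; Y_{4,2}(Ω₂) = -0.22957 + 0.21291j ; Δ = 0.00059 + 0.00487j
  [+3]  conj(Y_{4,3})(Ω₁) = 0.00014 - 0.00086j ; Y_{4,3}(Ω₂) = 0.04820 - 0.10001j ; Δ = -0.00008 - 0.00006j
  [+4]  conj(Y_{4,4})(Ω₁) = -0.00001 - 0.00003j ; Y_{4,4}(Ω₂) = 0.03274 - 0.43419j ; Δ = -0.00001 + 0.00000j
Accumulated sum 0.21117 + 0.00000j; after 4π/(2l+1) scaling, 0.29485 + 0.00000j ⇒ P_4 = 0.294848

0.294848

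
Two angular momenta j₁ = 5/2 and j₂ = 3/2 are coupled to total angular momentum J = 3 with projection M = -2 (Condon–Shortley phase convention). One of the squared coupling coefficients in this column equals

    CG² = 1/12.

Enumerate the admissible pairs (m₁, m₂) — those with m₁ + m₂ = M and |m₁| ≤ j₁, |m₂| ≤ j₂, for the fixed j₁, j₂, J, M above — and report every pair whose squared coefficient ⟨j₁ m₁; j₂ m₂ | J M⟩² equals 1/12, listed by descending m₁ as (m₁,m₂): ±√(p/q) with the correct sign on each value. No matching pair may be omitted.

Admissible pairs with m₁+m₂ = M = -2: (-5/2,1/2), (-3/2,-1/2), (-1/2,-3/2)
  (m₁,m₂)=(-1/2,-3/2): CG² = 1/2, CG = +√(1/2)
  (m₁,m₂)=(-3/2,-1/2): CG² = 1/12, CG = −√(1/12)   ← matches the target
  (m₁,m₂)=(-5/2,1/2): CG² = 5/12, CG = −√(5/12)
Pairs with CG² = 1/12: (-3/2,-1/2): −√(1/12)

(-3/2,-1/2): −√(1/12)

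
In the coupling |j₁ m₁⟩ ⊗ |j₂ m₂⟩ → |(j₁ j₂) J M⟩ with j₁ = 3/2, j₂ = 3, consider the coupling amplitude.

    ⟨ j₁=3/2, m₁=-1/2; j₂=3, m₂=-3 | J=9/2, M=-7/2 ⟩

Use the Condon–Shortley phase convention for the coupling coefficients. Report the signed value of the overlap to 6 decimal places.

+0.577350  (= +√(1/3))

triangle: 0!×3!×6!/10! = 4320/3628800
(j±m)!: 1!×2!×0!×6!×1!×8! = 58060800
prefactor² = (2J+1)×Δ×N² = 691200
  k=0: +1/(0!×0!×2!×0!×1!×6!) = 1/1440
Σ = 1/1440  ⇒  CG² = 691200×(1/1440)² = 1/3
CG = +√(1/3) = +0.577350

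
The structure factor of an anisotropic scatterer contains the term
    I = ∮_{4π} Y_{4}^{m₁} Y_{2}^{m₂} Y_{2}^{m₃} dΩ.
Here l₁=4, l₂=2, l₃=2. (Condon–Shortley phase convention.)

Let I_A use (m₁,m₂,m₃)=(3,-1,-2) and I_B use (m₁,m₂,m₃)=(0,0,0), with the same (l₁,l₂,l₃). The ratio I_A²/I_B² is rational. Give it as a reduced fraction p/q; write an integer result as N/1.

Shared (l₁,l₂,l₃)=(4,2,2): N and (l;000)² cancel in I_A²/I_B².
A: Δ = 4!·4!·0!/9! = 1/630; Racah Σ t=1..1: t=1:−1/144 = -1/144; ⇒ 3j(4 2 2; 3 -1 -2)² = 1/18, sgn -1
B: Δ = 4!·4!·0!/9! = 1/630; Racah Σ t=2..2: t=2:+1/16 = 1/16; ⇒ 3j(4 2 2; 0 0 0)² = 2/35, sgn +1
I_A²/I_B² = (1/18)/(2/35) = 35/36

35/36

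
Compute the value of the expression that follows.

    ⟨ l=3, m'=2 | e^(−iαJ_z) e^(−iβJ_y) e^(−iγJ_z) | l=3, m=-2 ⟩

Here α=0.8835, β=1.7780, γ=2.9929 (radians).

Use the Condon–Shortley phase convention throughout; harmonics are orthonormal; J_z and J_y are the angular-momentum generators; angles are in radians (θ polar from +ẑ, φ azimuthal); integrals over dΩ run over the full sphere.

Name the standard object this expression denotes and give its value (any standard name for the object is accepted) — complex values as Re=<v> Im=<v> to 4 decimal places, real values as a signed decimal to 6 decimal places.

Wigner D-matrix element, Re=-0.2381 Im=-0.4426

This is a Wigner D-matrix element — the rotation-matrix element ⟨l m'| R(α,β,γ) |l m⟩ in the angular-momentum basis.
First d^3_{2,-2}(β=1.7780), then the phase factors e^{-i(2)α} and e^{-i(-2)γ}:
With c≡cos(β/2)=0.630189 and s≡sin(β/2)=0.776442, N=[120·1·1·120]^{1/2}=120.000000
The bounds max(0,m−m')=0 and min(l+m,l−m')=1 give 2 terms
  k=0: (−1)^4·120.0000/(24)·0.6302^2·0.7764^4 = +0.721684
  k=1: (−1)^5·120.0000/(120)·0.6302^0·0.7764^6 = -0.219106
d^3_{2,-2}(1.7780) = +0.721684 -0.219106 = +0.502579
Phases: e^{-i·(2)·0.8835}=-0.194947-0.980814i, e^{-i·(-2)·2.9929}=+0.956106-0.293021i ⇒ D=-0.238116-0.442590i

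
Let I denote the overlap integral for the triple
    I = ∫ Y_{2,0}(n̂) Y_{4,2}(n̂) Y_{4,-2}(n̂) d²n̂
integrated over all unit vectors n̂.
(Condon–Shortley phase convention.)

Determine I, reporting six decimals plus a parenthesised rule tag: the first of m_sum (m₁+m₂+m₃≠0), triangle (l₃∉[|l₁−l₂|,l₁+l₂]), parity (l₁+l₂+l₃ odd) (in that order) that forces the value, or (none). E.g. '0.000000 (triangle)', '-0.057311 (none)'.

0.065536 (none)

Rules hold: Σm=0, L=10 even, 2≤4≤6.
N = 5·9·9 = 405
Δ = 2!·2!·6!/11! = 1/13860
Racah Σ t=0..2: t=0:+1/192 t=1:−1/36 t=2:+1/192 = -5/288
⇒ 3j(2 4 4; 0 0 0)² = 20/693, sgn -1
Racah Σ t=0..2: t=0:+1/2880 t=1:−1/120 t=2:+1/192 = -1/360
⇒ 3j(2 4 4; 0 2 -2)² = 16/3465, sgn -1
4πI² = N·(3j₀)²·(3jₘ)² = 320/5929
I = +1·√(0.053972/4π) = 0.06553591
No selection rule forces the value: the integral is nonzero (none).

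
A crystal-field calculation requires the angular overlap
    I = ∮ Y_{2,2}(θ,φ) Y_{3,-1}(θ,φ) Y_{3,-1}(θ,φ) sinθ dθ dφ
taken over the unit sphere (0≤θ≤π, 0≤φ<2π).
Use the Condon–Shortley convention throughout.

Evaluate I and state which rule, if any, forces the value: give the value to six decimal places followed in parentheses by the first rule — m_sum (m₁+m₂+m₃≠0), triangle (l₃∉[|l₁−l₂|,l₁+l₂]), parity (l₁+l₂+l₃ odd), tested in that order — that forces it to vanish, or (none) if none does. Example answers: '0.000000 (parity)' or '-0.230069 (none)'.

Rules hold: Σm=0, L=8 even, 1≤3≤5.
N = 5·7·7 = 245
Δ = 2!·2!·4!/9! = 1/3780
Racah Σ t=0..2: t=0:+1/24 t=1:−1/4 t=2:+1/24 = -1/6
⇒ 3j(2 3 3; 0 0 0)² = 4/105, sgn +1
Racah Σ t=0..0: t=0:+1/16 = 1/16
⇒ 3j(2 3 3; 2 -1 -1)² = 2/35, sgn +1
4πI² = N·(3j₀)²·(3jₘ)² = 8/15
I = +1·√(0.533333/4π) = 0.20601291
No selection rule forces the value: the integral is nonzero (none).

0.206013 (none)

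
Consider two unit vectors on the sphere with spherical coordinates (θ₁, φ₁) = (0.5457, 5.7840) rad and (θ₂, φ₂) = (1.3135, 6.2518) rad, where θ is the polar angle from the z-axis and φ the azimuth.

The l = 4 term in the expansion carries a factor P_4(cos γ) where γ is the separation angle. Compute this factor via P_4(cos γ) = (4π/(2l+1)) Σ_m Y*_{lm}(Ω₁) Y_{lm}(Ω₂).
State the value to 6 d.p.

Summing Y*_{l m}(θ₁,φ₁)·Y_{l m}(θ₂,φ₂) over m ∈ [−4, 4]; prefactor 4π/(2·4+1) = 1.396263:
  m=-4: (-0.013268-0.029243i) × (+0.384031+0.048467i) = -0.003678-0.011873i  (running Σ = -0.003678-0.011873i)
  m=-3: (+0.010946-0.149181i) × (+0.286802+0.027084i) = +0.007180-0.042489i  (running Σ = +0.003502-0.054362i)
  m=-2: (+0.200829-0.311655i) × (-0.170713-0.010730i) = -0.037628+0.051049i  (running Σ = -0.034127-0.003314i)
  m=-1: (+0.389608-0.212432i) × (-0.296349-0.009304i) = -0.117436+0.059329i  (running Σ = -0.151563+0.056015i)
  m=0: (-0.024898-0.000000i) × (+0.127382+0.000000i) = -0.003172-0.000000i  (running Σ = -0.154735+0.056015i)
  m=1: (-0.389608-0.212432i) × (+0.296349-0.009304i) = -0.117436-0.059329i  (running Σ = -0.272171-0.003314i)
  m=2: (+0.200829+0.311655i) × (-0.170713+0.010730i) = -0.037628-0.051049i  (running Σ = -0.309799-0.054362i)
  m=3: (-0.010946-0.149181i) × (-0.286802+0.027084i) = +0.007180+0.042489i  (running Σ = -0.302619-0.011873i)
  m=4: (-0.013268+0.029243i) × (+0.384031-0.048467i) = -0.003678+0.011873i  (running Σ = -0.306298-0.000000i)
Total Σ_m = -0.306298-0.000000i. Multiply by 1.396263: -0.427672-0.000000i. P_4(cos γ) = -0.427672

-0.427672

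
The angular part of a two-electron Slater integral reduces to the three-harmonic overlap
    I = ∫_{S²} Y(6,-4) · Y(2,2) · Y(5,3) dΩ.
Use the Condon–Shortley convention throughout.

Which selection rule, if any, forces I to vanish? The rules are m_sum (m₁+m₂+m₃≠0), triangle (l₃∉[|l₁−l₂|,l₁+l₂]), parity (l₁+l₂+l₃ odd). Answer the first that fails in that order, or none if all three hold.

Σmᵢ = 1  ✗
l₃∈[|l₁−l₂|,l₁+l₂]=[4,8], have l₃=5
Σlᵢ = 13 ⇒ odd

m_sum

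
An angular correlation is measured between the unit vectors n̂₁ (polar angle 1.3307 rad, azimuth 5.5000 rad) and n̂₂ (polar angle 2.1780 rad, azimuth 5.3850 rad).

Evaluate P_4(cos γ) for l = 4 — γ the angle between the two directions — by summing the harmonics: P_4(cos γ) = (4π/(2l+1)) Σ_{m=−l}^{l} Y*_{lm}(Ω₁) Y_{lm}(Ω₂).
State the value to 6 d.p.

Addition theorem: P_4(cos γ) = (4π/9) Σ_m Y*_{lm}(Ω₁) Y_{lm}(Ω₂), m = −4…4:
  m=-4: (-0.393884-0.003487i) × (-0.181158-0.087766i) = +0.071049+0.035201i  (running Σ = +0.071049+0.035201i)
  m=-3: (-0.191584-0.194144i) × (+0.356698-0.171003i) = -0.101537-0.036489i  (running Σ = -0.030487-0.001288i)
  m=-2: (-0.000844+0.190679i) × (-0.064536+0.281228i) = -0.053570-0.012543i  (running Σ = -0.084057-0.013831i)
  m=-1: (-0.201660+0.200769i) × (+0.099597+0.125041i) = -0.045189-0.005220i  (running Σ = -0.129246-0.019051i)
  m=0: (+0.149740-0.000000i) × (-0.323400+0.000000i) = -0.048426+0.000000i  (running Σ = -0.177672-0.019051i)
  m=1: (+0.201660+0.200769i) × (-0.099597+0.125041i) = -0.045189+0.005220i  (running Σ = -0.222861-0.013831i)
  m=2: (-0.000844-0.190679i) × (-0.064536-0.281228i) = -0.053570+0.012543i  (running Σ = -0.276431-0.001288i)
  m=3: (+0.191584-0.194144i) × (-0.356698-0.171003i) = -0.101537+0.036489i  (running Σ = -0.377967+0.035201i)
  m=4: (-0.393884+0.003487i) × (-0.181158+0.087766i) = +0.071049-0.035201i  (running Σ = -0.306918+0.000000i)
Accumulated sum -0.306918+0.000000i; after 4π/(2l+1) scaling, -0.428539+0.000000i ⇒ P_4 = -0.428539

-0.428539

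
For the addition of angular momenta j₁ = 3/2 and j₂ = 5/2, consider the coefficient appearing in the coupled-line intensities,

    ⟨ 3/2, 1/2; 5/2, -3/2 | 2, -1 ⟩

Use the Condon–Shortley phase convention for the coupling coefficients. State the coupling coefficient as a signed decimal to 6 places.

j₁+j₂−J=2  J+j₁−j₂=1  J−j₁+j₂=3  j₁+j₂+J+1=7
(j₁±m₁, j₂±m₂, J±M) = (2,1,1,4,1,3)
P² = 24/7
sum k=0..1:
  [0] +1/4 = 1/4
  [1] −1/6 = -1/6
S = 1/12
C² = P²·S² = 1/42 ; C = +0.154303

+√(1/42) ≈ +0.154303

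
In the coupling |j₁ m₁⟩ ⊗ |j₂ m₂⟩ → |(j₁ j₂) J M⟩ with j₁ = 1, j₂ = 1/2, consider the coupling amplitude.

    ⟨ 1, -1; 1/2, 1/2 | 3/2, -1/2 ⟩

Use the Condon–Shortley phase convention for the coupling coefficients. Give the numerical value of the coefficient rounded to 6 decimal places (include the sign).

+√(1/3) ≈ +0.577350

triangle: 0!*2!*1!/4! = 2/24
(j±m)!: 0!*2!*1!*0!*1!*2! = 4
prefactor² = (2J+1)*Δ*N² = 4/3
  k=0: +1/(0!*0!*2!*1!*0!*0!) = 1/2
Σ = 1/2  ⇒  CG² = 4/3*(1/2)² = 1/3
CG = +√(1/3) = +0.577350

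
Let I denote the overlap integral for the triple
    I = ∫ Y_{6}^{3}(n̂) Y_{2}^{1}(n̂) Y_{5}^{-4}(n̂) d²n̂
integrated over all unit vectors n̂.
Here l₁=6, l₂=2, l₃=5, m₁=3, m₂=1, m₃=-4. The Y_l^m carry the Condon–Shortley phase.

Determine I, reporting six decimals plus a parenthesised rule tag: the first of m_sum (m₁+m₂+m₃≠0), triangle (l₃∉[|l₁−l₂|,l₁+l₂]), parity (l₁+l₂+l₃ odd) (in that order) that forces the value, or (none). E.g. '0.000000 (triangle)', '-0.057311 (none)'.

L=13 odd ⇒ parity kills the (l;000) factor ⇒ I = 0

0.000000 (parity)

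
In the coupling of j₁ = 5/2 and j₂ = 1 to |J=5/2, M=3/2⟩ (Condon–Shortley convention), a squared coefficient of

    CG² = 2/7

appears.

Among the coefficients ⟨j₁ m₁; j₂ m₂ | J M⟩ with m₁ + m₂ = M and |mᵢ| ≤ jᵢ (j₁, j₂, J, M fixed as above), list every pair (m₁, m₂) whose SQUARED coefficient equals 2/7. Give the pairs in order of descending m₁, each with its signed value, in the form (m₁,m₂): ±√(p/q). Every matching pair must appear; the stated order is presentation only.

Admissible pairs with m₁+m₂ = M = 3/2: (1/2,1), (3/2,0), (5/2,-1)
  (m₁,m₂)=(5/2,-1): CG² = 2/7, CG = +√(2/7)   ← matches the target
  (m₁,m₂)=(3/2,0): CG² = 9/35, CG = +√(9/35)
  (m₁,m₂)=(1/2,1): CG² = 16/35, CG = −√(16/35)
Pairs with CG² = 2/7: (5/2,-1): +√(2/7)

(5/2,-1): +√(2/7)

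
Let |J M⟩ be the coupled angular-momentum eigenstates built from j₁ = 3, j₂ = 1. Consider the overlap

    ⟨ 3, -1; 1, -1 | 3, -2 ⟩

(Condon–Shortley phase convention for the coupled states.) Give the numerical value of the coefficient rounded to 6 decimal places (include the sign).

triangle: 1!·5!·1!/8! = 120/40320
(j±m)!: 2!·4!·0!·2!·1!·5! = 11520
prefactor² = (2J+1)·Δ·N² = 240
  k=0: +1/(0!·1!·4!·0!·1!·1!) = 1/24
Σ = 1/24  ⇒  CG² = 240·(1/24)² = 5/12
CG = +√(5/12) = +0.645497

+0.645497  (= +√(5/12))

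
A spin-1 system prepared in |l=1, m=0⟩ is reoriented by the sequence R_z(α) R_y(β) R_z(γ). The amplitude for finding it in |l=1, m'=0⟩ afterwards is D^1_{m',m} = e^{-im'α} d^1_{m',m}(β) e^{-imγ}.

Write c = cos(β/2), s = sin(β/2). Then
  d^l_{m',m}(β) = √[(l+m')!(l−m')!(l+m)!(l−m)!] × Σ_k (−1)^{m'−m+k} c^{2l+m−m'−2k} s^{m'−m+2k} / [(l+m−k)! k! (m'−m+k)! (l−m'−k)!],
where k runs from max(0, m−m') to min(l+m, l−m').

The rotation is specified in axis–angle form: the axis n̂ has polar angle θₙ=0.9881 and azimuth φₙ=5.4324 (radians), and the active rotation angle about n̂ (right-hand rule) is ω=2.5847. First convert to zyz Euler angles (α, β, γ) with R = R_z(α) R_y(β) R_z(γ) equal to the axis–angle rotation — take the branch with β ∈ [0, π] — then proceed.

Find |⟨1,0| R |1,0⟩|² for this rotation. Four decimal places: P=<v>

P=0.0835

Axis–angle → zyz. n̂ = (sinθₙcosφₙ, sinθₙsinφₙ, cosθₙ) = (+0.550581, -0.627738, +0.550277), ω = 2.5847.
R = I cosω + sinω [n̂]ₓ + (1−cosω) n̂n̂ᵀ gives
  R = [-0.288426, -0.929869, +0.228374; -0.348169, -0.120332, -0.929676; +0.891958, -0.347656, -0.289045]
β = atan2(√(R₁₃²+R₂₃²), R₃₃) = 1.864025; α = atan2(R₂₃, R₁₃) mod 2π = 4.953269; γ = atan2(R₃₂, −R₃₁) mod 2π = 3.513247
First d^1_{0,0}(β=1.8640), then the phase factors e^{-i(0)α} and e^{-i(0)γ}:
Half-angle: c=0.596219, s=0.802821. N=√(1·1·1·1)=1.000000
Admissible k: 0..1 (factorial args all ≥0)
  k=0: (−1)^0·1.0000/(1)·0.5962^2·0.8028^0 = +0.355478
  k=1: (−1)^1·1.0000/(1)·0.5962^0·0.8028^2 = -0.644522
d^1_{0,0}(1.8640) = +0.355478 -0.644522 = -0.289045
|D^1_{0,0}|² = |d^1_{0,0}(β)|² = (-0.289045)² = 0.083547 (the z-rotation phases have unit modulus)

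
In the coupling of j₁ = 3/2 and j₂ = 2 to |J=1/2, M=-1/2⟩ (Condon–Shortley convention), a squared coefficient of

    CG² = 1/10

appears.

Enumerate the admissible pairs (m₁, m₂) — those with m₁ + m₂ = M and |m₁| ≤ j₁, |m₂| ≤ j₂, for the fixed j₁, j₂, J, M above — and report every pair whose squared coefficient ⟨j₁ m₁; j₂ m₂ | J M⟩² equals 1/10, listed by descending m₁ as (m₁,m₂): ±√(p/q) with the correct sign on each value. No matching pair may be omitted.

Admissible pairs with m₁+m₂ = M = -1/2: (-3/2,1), (-1/2,0), (1/2,-1), (3/2,-2)
  (m₁,m₂)=(3/2,-2): CG² = 2/5, CG = +√(2/5)
  (m₁,m₂)=(1/2,-1): CG² = 3/10, CG = −√(3/10)
  (m₁,m₂)=(-1/2,0): CG² = 1/5, CG = +√(1/5)
  (m₁,m₂)=(-3/2,1): CG² = 1/10, CG = −√(1/10)   ← matches the target
Pairs with CG² = 1/10: (-3/2,1): −√(1/10)

(-3/2,1): −√(1/10)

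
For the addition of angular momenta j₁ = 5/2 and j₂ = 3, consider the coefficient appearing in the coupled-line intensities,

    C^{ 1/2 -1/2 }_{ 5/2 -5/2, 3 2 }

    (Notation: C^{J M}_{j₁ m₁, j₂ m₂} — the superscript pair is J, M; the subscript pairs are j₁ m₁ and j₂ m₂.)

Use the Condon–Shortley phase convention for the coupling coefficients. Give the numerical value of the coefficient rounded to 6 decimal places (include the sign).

−√(1/21) ≈ -0.218218

j₁+j₂−J=5  J+j₁−j₂=0  J−j₁+j₂=1  j₁+j₂+J+1=7
(j₁±m₁, j₂±m₂, J±M) = (0,5,5,1,0,1)
P² = 4800/7
sum k=5..5:
  [5] −1/120 = -1/120
S = -1/120
C² = P²·S² = 1/21 ; C = -0.218218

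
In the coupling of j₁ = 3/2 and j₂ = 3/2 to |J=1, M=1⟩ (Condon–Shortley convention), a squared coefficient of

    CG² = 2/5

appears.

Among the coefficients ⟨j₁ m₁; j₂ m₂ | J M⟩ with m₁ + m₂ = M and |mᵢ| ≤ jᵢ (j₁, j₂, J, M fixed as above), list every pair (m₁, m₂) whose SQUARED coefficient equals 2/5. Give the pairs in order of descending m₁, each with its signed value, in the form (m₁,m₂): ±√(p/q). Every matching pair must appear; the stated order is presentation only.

Admissible pairs with m₁+m₂ = M = 1: (-1/2,3/2), (1/2,1/2), (3/2,-1/2)
  (m₁,m₂)=(3/2,-1/2): CG² = 3/10, CG = +√(3/10)
  (m₁,m₂)=(1/2,1/2): CG² = 2/5, CG = −√(2/5)   ← matches the target
  (m₁,m₂)=(-1/2,3/2): CG² = 3/10, CG = +√(3/10)
Pairs with CG² = 2/5: (1/2,1/2): −√(2/5)

(1/2,1/2): −√(2/5)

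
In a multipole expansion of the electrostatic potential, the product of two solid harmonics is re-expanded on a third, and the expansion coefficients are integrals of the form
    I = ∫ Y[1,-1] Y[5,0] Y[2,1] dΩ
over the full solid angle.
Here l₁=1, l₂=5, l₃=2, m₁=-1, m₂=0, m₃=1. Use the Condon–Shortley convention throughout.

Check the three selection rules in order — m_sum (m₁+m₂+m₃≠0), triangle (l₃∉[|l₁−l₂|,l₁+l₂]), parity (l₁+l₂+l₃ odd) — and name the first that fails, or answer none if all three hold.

triangle

azimuthal sum: -1 + 0 + 1 = 0  ✓
l₃ must lie in [4,6]; have l₃=2  ✗
L = 1 + 5 + 2 = 8 (even)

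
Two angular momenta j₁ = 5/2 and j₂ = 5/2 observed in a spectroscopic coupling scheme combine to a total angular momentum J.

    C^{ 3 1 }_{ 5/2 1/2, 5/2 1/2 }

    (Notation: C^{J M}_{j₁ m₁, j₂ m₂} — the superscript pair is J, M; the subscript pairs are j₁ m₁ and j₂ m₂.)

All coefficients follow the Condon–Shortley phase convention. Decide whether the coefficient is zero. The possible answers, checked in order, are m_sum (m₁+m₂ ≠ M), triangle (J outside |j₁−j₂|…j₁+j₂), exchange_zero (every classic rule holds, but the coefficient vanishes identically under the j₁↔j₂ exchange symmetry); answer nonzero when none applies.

m-sum: m₁+m₂ = 1/2+1/2 = 1, M = 1  ✓
triangle: |j₁−j₂| = 0 ≤ J = 3 ≤ j₁+j₂ = 5  ✓
exchange: j₁=j₂, m₁=m₂ with (−1)^(j₁+j₂−J) = (−1)^2 = +1 — symmetry imposes no zero
value check: CG = −√(4/15) = -0.516398 ≠ 0

nonzero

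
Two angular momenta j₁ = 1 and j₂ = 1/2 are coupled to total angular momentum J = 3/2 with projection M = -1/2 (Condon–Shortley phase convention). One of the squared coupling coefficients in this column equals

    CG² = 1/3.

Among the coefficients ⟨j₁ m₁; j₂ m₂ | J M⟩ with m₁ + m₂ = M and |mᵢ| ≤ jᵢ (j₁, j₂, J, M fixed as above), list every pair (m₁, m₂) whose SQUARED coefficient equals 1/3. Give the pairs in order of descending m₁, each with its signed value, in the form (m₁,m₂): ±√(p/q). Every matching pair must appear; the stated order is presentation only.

Admissible pairs with m₁+m₂ = M = -1/2: (-1,1/2), (0,-1/2)
  (m₁,m₂)=(0,-1/2): CG² = 2/3, CG = +√(2/3)
  (m₁,m₂)=(-1,1/2): CG² = 1/3, CG = +√(1/3)   ← matches the target
Pairs with CG² = 1/3: (-1,1/2): +√(1/3)

(-1,1/2): +√(1/3)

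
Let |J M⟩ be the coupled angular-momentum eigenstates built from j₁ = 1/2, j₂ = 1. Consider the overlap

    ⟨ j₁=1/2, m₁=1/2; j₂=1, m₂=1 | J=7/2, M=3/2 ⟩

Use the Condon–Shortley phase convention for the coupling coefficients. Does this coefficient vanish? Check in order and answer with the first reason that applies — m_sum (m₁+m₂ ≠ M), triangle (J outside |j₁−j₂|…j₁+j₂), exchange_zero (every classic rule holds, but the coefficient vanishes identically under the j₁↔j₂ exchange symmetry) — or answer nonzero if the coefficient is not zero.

m-sum: m₁+m₂ = 1/2+1 = 3/2, M = 3/2  ✓
triangle: need |j₁−j₂| ≤ J ≤ j₁+j₂, i.e. J ∈ [1/2, 3/2]; J = 7/2 is outside ✗ ⇒ coefficient is 0

triangle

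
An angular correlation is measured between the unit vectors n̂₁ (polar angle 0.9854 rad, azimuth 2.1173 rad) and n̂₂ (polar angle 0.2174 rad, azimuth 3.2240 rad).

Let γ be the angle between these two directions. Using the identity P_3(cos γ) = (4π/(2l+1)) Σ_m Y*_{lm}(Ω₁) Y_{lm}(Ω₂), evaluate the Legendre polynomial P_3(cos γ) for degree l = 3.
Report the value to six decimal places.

Summing Y*_{l m}(θ₁,φ₁)·Y_{l m}(θ₂,φ₂) over m ∈ [−3, 3]; prefactor 4π/(2·3+1) = 1.795196:
  m=-3: Y*=0.24102 + 0.01659j  Y=-0.00406 + 0.00102j  product -0.00100 + 0.00018j
  m=-2: Y*=-0.18038 - 0.34836j  Y=0.04580 - 0.00762j  product -0.01091 - 0.01458j
  m=-1: Y*=-0.07370 + 0.12115j  Y=-0.26172 + 0.02162j  product 0.01667 - 0.03330j
  m=+0: Y*=-0.30383 + 0.00000j  Y=0.64402 + 0.00000j  product -0.19568 + 0.00000j
  m=+1: Y*=0.07370 + 0.12115j  Y=0.26172 + 0.02162j  product 0.01667 + 0.03330j
  m=+2: Y*=-0.18038 + 0.34836j  Y=0.04580 + 0.00762j  product -0.01091 + 0.01458j
  m=+3: Y*=-0.24102 + 0.01659j  Y=0.00406 + 0.00102j  product -0.00100 - 0.00018j
Σ over m = -0.18616 + 0.00000j; ×(4π/7) → -0.33419 + 0.00000j. Real part: -0.334187

-0.334187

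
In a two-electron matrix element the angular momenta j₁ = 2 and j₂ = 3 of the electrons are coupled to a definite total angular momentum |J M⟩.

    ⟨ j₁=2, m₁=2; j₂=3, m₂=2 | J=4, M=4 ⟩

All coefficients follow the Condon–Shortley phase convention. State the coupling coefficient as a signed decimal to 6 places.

+√(2/5) ≈ +0.632456

triangle: 1!×3!×5!/10! = 720/3628800
(j±m)!: 4!×0!×5!×1!×8!×0! = 116121600
prefactor² = (2J+1)×Δ×N² = 207360
  k=0: +1/(0!×1!×0!×5!×3!×0!) = 1/720
Σ = 1/720  ⇒  CG² = 207360×(1/720)² = 2/5
CG = +√(2/5) = +0.632456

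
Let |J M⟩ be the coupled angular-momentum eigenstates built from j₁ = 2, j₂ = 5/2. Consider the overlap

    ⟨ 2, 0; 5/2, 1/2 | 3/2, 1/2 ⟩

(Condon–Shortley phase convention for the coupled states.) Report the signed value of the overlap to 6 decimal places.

j₁+j₂−J=3  J+j₁−j₂=1  J−j₁+j₂=2  j₁+j₂+J+1=7
(j₁±m₁, j₂±m₂, J±M) = (2,2,3,2,2,1)
P² = 32/35
sum k=1..2:
  [1] −1/4 = -1/4
  [2] +1/2 = 1/2
S = 1/4
C² = P²·S² = 2/35 ; C = +0.239046

+√(2/35) ≈ +0.239046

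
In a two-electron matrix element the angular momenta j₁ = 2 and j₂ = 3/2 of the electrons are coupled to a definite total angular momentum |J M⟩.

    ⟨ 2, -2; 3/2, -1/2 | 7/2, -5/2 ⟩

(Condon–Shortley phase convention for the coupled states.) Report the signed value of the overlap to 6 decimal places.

j₁+j₂−J=0  J+j₁−j₂=4  J−j₁+j₂=3  j₁+j₂+J+1=8
(j₁±m₁, j₂±m₂, J±M) = (0,4,1,2,1,6)
P² = 6912/7
sum k=0..0:
  [0] +1/48 = 1/48
S = 1/48
C² = P²·S² = 3/7 ; C = +0.654654

+0.654654  (= +√(3/7))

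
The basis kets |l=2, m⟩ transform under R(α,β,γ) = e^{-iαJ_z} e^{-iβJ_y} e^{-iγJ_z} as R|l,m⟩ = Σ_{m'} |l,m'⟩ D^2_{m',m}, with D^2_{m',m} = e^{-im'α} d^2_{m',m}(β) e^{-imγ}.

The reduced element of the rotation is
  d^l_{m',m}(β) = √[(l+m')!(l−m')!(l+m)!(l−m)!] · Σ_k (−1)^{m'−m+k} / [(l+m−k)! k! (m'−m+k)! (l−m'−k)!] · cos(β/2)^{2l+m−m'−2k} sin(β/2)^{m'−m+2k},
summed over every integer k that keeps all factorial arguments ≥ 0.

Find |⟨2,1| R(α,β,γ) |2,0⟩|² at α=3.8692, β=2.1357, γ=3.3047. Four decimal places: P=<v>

P=0.3067

D^2_{1,0}(3.8692,2.1357,3.3047) = e^{-i·1·3.8692}·d^2_{1,0}(2.1357)·e^{-i·0·3.3047}. Compute d first:
With c≡cos(β/2)=0.482009 and s≡sin(β/2)=0.876166, N=[6·1·2·2]^{1/2}=4.898979
The bounds max(0,m−m')=0 and min(l+m,l−m')=1 give 2 terms
  k=0: (−1)^1·4.8990/(2)·0.4820^3·0.8762^1 = -0.240341
  k=1: (−1)^2·4.8990/(2)·0.4820^1·0.8762^3 = +0.794128
d^2_{1,0}(2.1357) = -0.240341 +0.794128 = +0.553787
|D^2_{1,0}|² = |d^2_{1,0}(β)|² = (+0.553787)² = 0.306680 (the z-rotation phases have unit modulus)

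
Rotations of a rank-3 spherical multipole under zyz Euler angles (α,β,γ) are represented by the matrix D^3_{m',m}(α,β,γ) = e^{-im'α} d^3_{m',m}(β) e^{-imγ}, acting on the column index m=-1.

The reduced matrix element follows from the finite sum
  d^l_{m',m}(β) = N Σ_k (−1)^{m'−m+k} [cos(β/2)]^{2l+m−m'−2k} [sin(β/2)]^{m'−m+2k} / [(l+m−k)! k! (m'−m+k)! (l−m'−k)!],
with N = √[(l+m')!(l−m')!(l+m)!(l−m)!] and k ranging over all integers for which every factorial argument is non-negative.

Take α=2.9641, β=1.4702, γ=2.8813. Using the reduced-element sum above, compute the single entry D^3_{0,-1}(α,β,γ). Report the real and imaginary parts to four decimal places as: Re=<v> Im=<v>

D^3_{0,-1}(2.9641,1.4702,2.8813) = e^{-i·0·2.9641}·d^3_{0,-1}(1.4702)·e^{-i·-1·2.8813}. Compute d first:
Half-angle: c=0.741764, s=0.670661. N=√(6·6·2·24)=41.569219
k∈{0,1,2} keeps every argument non-negative
  k=0: (−1)^1·41.5692/(12)·0.7418^5·0.6707^1 = -0.521701
  k=1: (−1)^2·41.5692/(4)·0.7418^3·0.6707^3 = +1.279436
  k=2: (−1)^3·41.5692/(12)·0.7418^1·0.6707^5 = -0.348636
d^3_{0,-1}(1.4702) = -0.521701 +1.279436 -0.348636 = +0.409098
D = (+1.000000+0.000000i)·(+0.409098)·(-0.966315+0.257363i) = -0.395318+0.105287i

Re=-0.3953 Im=0.1053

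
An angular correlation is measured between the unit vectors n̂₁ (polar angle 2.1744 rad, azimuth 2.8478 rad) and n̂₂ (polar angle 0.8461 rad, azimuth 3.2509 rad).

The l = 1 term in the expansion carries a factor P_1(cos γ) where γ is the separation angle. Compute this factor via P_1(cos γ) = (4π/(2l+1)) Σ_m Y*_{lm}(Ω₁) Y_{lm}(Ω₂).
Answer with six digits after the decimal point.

0.190722

Summing Y*_{l m}(θ₁,φ₁)·Y_{l m}(θ₂,φ₂) over m ∈ [−1, 1]; prefactor 4π/(2·1+1) = 4.188790:
  [-1]  conj(Y_{1,-1})(Ω₁) = (-0.272256, 0.082370) ; Y_{1,-1}(Ω₂) = (-0.257128, 0.028218) ; Δ = (0.067680, -0.028862)
  [+0]  conj(Y_{1,0})(Ω₁) = (-0.277337, -0.000000) ; Y_{1,0}(Ω₂) = (0.323899, 0.000000) ; Δ = (-0.089829, -0.000000)
  [+1]  conj(Y_{1,1})(Ω₁) = (0.272256, 0.082370) ; Y_{1,1}(Ω₂) = (0.257128, 0.028218) ; Δ = (0.067680, 0.028862)
Accumulated sum (0.045531, 0.000000); after 4π/(2l+1) scaling, (0.190722, 0.000000) ⇒ P_1 = 0.190722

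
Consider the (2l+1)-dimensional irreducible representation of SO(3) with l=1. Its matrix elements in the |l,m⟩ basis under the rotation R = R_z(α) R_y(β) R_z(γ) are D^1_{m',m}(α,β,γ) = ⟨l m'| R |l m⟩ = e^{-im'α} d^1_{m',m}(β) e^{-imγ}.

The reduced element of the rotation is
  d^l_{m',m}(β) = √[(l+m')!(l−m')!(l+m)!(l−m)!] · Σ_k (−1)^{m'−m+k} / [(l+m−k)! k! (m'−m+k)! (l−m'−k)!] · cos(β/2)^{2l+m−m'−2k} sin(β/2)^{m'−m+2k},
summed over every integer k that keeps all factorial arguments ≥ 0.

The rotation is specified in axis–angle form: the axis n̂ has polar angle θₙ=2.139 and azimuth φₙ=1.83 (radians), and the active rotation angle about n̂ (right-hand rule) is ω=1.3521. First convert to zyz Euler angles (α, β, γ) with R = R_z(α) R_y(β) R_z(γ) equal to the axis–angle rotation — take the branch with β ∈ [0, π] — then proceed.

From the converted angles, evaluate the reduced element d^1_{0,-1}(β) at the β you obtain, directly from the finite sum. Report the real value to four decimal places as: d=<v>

Axis–angle → zyz. n̂ = (sinθₙcosφₙ, sinθₙsinφₙ, cosθₙ) = (-0.216037, +0.814712, -0.538119), ω = 1.3521.
R = I cosω + sinω [n̂]ₓ + (1−cosω) n̂n̂ᵀ gives
  R = [+0.253503, +0.387480, +0.886338; -0.663123, +0.736707, -0.132405; -0.704276, -0.554186, +0.443704]
β = atan2(√(R₁₃²+R₂₃²), R₃₃) = 1.111068; α = atan2(R₂₃, R₁₃) mod 2π = 6.134898; γ = atan2(R₃₂, −R₃₁) mod 2π = 5.616491
d^1_{0,-1}(β=1.1111) via the finite sum:
c=cos(1.111068/2)=0.849619, s=sin(1.111068/2)=0.527397; N=√[1·1·1·2]=1.414214
Admissible k: 0..0 (factorial args all ≥0)
  k=0: (−1)^1·1.4142/(1)·0.8496^1·0.5274^1 = -0.633690
d^1_{0,-1}(1.1111) = -0.633690

d=-0.6337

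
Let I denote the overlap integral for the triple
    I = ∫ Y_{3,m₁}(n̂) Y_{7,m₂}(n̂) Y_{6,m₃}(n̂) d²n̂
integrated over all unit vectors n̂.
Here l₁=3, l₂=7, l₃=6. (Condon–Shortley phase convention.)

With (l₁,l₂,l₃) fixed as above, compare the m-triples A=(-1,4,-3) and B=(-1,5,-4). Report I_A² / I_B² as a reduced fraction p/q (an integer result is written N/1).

Shared (l₁,l₂,l₃)=(3,7,6): N and (l;000)² cancel in I_A²/I_B².
A: Δ = 4!·2!·10!/17! = 1/2042040; Racah Σ t=2..4: t=2:+1/2903040 t=3:−1/483840 t=4:+1/1451520 = -1/967680; ⇒ 3j(3 7 6; -1 4 -3)² = 81/6188, sgn +1
B: Δ = 4!·2!·10!/17! = 1/2042040; Racah Σ t=2..4: t=2:+1/29030400 t=3:−1/2177280 t=4:+1/3870720 = -29/174182400; ⇒ 3j(3 7 6; -1 5 -4)² = 841/185640, sgn -1
I_A²/I_B² = (81/6188)/(841/185640) = 2430/841

2430/841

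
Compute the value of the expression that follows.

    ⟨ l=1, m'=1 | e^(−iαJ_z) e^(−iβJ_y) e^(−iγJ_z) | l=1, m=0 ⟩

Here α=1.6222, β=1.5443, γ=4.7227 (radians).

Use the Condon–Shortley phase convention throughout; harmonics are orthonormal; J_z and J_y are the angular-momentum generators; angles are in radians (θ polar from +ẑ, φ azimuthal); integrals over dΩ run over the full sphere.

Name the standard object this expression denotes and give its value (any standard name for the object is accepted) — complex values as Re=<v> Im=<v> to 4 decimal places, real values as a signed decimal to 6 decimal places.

This is a Wigner D-matrix element — the rotation-matrix element ⟨l m'| R(α,β,γ) |l m⟩ in the angular-momentum basis.
First d^1_{1,0}(β=1.5443), then the phase factors e^{-i(1)α} and e^{-i(0)γ}:
c=cos(1.544300/2)=0.716412, s=sin(1.544300/2)=0.697677; N=√[2·1·1·1]=1.414214
k: max(0,(0)−(1))=0 … min(1+(0),1−(1))=0
  k=0: (−1)^1·1.4142/(1)·0.7164^1·0.6977^1 = -0.706859
d^1_{1,0}(1.5443) = -0.706859
D = (-0.051381-0.998679i)·(-0.706859)·(+1.000000+0.000000i) = +0.036319+0.705925i

Wigner D-matrix element, Re=0.0363 Im=0.7059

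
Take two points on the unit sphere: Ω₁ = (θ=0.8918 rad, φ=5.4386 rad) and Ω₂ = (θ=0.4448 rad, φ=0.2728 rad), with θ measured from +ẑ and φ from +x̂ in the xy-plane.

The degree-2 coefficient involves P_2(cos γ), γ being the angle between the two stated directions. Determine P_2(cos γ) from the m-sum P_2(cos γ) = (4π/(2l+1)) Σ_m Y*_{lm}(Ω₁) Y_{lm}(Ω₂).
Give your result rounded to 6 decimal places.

Expand P_2 via completeness: Σ_{m} conj(Y_{2,m}) at Ω₁ times Y_{2,m} at Ω₂ —
  m=-2: (-0.027626-0.232291i) × (+0.061132-0.037111i) = -0.010309-0.013175i  (running Σ = -0.010309-0.013175i)
  m=-1: (+0.250716-0.282301i) × (+0.288969-0.080846i) = +0.049626-0.101846i  (running Σ = +0.039317-0.115021i)
  m=0: (+0.057779-0.000000i) × (+0.455610+0.000000i) = +0.026325+0.000000i  (running Σ = +0.065642-0.115021i)
  m=1: (-0.250716-0.282301i) × (-0.288969-0.080846i) = +0.049626+0.101846i  (running Σ = +0.115268-0.013175i)
  m=2: (-0.027626+0.232291i) × (+0.061132+0.037111i) = -0.010309+0.013175i  (running Σ = +0.104958+0.000000i)
Accumulated sum +0.104958+0.000000i; after 4π/(2l+1) scaling, +0.263789+0.000000i ⇒ P_2 = 0.263789

0.263789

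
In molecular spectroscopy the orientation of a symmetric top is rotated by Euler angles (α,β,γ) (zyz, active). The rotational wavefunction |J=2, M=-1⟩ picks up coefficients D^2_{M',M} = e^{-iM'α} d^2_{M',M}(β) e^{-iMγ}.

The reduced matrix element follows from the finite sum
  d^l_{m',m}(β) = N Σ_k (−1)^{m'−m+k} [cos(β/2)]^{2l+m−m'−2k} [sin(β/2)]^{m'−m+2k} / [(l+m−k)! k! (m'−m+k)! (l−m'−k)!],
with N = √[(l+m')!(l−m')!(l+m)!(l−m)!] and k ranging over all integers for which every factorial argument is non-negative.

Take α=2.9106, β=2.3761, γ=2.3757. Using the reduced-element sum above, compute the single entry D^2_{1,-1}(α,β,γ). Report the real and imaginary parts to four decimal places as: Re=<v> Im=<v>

Split into d^2_{1,-1}(β=2.3761) × two z-phases.
With c≡cos(β/2)=0.373469 and s≡sin(β/2)=0.927642, N=[6·1·1·6]^{1/2}=6.000000
The bounds max(0,m−m')=0 and min(l+m,l−m')=1 give 2 terms
  k=0: (−1)^2·6.0000/(2)·0.3735^2·0.9276^2 = +0.360075
  k=1: (−1)^3·6.0000/(6)·0.3735^0·0.9276^4 = -0.740496
d^2_{1,-1}(2.3761) = +0.360075 -0.740496 = -0.380421
Attach z-rotation phases: D = e^{-i(1)(2.9106)}·(-0.380421)·e^{-i(-1)(2.3757)} = -0.327283+0.193921i

Re=-0.3273 Im=0.1939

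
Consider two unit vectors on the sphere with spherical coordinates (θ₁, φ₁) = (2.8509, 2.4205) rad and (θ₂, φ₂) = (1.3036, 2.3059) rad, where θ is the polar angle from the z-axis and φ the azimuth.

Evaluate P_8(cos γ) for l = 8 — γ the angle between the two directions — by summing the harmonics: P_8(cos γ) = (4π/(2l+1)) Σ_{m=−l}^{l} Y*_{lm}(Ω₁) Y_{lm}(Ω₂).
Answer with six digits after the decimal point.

Expand P_8 via completeness: Σ_{m} conj(Y_{8,m}) at Ω₁ times Y_{8,m} at Ω₂ —
  term(m=-8) = +0.000006+0.000007i   from Y*(Ω₁)=+0.000020+0.000012i, Y(Ω₂)=+0.355218+0.151171i
  term(m=-7) = -0.000092-0.000095i   from Y*(Ω₁)=+0.000103+0.000296i, Y(Ω₂)=-0.383638+0.177496i
  term(m=-6) = +0.000028+0.000023i   from Y*(Ω₁)=-0.001003+0.002468i, Y(Ω₂)=+0.004113-0.013213i
  term(m=-5) = +0.004775+0.003081i   from Y*(Ω₁)=-0.014510+0.007259i, Y(Ω₂)=-0.178243-0.301492i
  term(m=-4) = -0.009494-0.004685i   from Y*(Ω₁)=-0.070419-0.018524i, Y(Ω₂)=+0.142460+0.029053i
  term(m=-3) = -0.063385-0.022693i   from Y*(Ω₁)=-0.131937-0.195998i, Y(Ω₂)=+0.229488-0.168915i
  term(m=-2) = +0.098197+0.022909i   from Y*(Ω₁)=+0.065904-0.509600i, Y(Ω₂)=-0.019706+0.195243i
  term(m=-1) = +0.147558+0.016985i   from Y*(Ω₁)=+0.444449-0.390672i, Y(Ω₂)=+0.168342+0.186188i
  term(m=+0) = +0.008481+0.000000i   from Y*(Ω₁)=-0.040446-0.000000i, Y(Ω₂)=-0.209686+0.000000i
  term(m=+1) = +0.147558-0.016985i   from Y*(Ω₁)=-0.444449-0.390672i, Y(Ω₂)=-0.168342+0.186188i
  term(m=+2) = +0.098197-0.022909i   from Y*(Ω₁)=+0.065904+0.509600i, Y(Ω₂)=-0.019706-0.195243i
  term(m=+3) = -0.063385+0.022693i   from Y*(Ω₁)=+0.131937-0.195998i, Y(Ω₂)=-0.229488-0.168915i
  term(m=+4) = -0.009494+0.004685i   from Y*(Ω₁)=-0.070419+0.018524i, Y(Ω₂)=+0.142460-0.029053i
  term(m=+5) = +0.004775-0.003081i   from Y*(Ω₁)=+0.014510+0.007259i, Y(Ω₂)=+0.178243-0.301492i
  term(m=+6) = +0.000028-0.000023i   from Y*(Ω₁)=-0.001003-0.002468i, Y(Ω₂)=+0.004113+0.013213i
  term(m=+7) = -0.000092+0.000095i   from Y*(Ω₁)=-0.000103+0.000296i, Y(Ω₂)=+0.383638+0.177496i
  term(m=+8) = +0.000006-0.000007i   from Y*(Ω₁)=+0.000020-0.000012i, Y(Ω₂)=+0.355218-0.151171i
Total Σ_m = +0.363667-0.000000i. Multiply by 0.739198: +0.268822-0.000000i. P_8(cos γ) = 0.268822

0.268822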